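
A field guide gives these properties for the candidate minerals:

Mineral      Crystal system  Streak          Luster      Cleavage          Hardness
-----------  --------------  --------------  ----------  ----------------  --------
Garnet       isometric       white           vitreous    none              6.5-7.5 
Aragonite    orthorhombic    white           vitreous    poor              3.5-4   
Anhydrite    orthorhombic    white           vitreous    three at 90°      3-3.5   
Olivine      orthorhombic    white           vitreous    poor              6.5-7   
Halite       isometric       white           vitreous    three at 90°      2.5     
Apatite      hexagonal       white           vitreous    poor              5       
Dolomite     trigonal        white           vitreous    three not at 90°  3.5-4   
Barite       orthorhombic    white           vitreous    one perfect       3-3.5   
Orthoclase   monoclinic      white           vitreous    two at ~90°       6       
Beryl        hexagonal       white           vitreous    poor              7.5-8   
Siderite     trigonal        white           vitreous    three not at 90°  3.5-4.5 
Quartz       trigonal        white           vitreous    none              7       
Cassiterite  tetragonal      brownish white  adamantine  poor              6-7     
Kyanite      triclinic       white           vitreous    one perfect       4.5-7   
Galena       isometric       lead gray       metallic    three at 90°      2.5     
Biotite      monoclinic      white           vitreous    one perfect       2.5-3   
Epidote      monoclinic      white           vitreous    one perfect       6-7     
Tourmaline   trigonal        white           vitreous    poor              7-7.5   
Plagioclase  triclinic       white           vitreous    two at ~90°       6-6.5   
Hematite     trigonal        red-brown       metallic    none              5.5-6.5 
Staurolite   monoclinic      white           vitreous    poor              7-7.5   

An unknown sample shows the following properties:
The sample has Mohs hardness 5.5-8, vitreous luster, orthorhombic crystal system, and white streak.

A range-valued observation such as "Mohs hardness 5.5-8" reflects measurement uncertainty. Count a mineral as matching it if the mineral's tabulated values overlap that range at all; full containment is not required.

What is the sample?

Olivine

Mohs hardness 5.5-8: leaves Garnet, Olivine, Orthoclase, Beryl, Quartz, Cassiterite, Kyanite, Epidote, Tourmaline, Plagioclase, Hematite, Staurolite.
Vitreous luster eliminates Cassiterite, Hematite.
Orthorhombic crystal system: narrows the field to Olivine.
White streak: consistent with all remaining minerals.
Olivine is the sole remaining match.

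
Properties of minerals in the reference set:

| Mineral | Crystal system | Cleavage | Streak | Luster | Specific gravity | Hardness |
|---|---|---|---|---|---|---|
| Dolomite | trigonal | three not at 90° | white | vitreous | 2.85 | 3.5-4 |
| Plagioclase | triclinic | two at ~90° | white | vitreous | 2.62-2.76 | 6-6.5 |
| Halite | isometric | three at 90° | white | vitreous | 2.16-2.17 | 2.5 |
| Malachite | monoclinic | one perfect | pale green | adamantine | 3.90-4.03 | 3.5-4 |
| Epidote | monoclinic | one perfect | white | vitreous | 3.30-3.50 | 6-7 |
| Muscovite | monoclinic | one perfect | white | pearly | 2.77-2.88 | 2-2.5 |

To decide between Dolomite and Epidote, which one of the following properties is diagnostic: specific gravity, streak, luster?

Specific gravity: Dolomite 2.85, Epidote 3.30-3.50 — different.
Streak: both white — shared.
Luster: both vitreous — shared.
Only specific gravity differs between Dolomite and Epidote among the listed tests.

specific gravity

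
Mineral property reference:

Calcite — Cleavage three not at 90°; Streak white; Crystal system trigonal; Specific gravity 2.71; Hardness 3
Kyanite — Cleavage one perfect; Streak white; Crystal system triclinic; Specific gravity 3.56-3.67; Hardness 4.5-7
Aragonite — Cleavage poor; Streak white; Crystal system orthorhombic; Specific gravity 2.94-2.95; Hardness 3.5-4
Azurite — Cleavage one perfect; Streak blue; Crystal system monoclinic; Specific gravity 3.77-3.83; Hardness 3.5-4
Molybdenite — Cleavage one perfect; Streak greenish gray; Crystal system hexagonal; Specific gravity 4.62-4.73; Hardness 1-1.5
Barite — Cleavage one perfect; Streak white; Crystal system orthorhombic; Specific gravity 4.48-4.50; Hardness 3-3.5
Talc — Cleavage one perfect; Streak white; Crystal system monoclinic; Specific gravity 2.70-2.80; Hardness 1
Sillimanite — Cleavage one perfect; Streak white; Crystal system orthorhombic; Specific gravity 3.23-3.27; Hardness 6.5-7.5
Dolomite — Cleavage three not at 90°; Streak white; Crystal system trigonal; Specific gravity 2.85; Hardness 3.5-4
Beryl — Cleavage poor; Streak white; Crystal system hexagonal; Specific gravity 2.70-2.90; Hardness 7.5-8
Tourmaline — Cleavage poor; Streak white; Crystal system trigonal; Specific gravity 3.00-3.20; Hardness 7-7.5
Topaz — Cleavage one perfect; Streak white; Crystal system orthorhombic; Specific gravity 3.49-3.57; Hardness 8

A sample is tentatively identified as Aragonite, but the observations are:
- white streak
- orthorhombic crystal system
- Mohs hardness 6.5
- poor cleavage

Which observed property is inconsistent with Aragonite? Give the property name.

hardness

White streak: Aragonite has white streak — agrees.
Orthorhombic crystal system: Aragonite has orthorhombic system — agrees.
Mohs hardness 6.5: Aragonite has hardness 3.5-4 — inconsistent.
Poor cleavage: Aragonite has cleavage poor — agrees.
Everything matches except the hardness.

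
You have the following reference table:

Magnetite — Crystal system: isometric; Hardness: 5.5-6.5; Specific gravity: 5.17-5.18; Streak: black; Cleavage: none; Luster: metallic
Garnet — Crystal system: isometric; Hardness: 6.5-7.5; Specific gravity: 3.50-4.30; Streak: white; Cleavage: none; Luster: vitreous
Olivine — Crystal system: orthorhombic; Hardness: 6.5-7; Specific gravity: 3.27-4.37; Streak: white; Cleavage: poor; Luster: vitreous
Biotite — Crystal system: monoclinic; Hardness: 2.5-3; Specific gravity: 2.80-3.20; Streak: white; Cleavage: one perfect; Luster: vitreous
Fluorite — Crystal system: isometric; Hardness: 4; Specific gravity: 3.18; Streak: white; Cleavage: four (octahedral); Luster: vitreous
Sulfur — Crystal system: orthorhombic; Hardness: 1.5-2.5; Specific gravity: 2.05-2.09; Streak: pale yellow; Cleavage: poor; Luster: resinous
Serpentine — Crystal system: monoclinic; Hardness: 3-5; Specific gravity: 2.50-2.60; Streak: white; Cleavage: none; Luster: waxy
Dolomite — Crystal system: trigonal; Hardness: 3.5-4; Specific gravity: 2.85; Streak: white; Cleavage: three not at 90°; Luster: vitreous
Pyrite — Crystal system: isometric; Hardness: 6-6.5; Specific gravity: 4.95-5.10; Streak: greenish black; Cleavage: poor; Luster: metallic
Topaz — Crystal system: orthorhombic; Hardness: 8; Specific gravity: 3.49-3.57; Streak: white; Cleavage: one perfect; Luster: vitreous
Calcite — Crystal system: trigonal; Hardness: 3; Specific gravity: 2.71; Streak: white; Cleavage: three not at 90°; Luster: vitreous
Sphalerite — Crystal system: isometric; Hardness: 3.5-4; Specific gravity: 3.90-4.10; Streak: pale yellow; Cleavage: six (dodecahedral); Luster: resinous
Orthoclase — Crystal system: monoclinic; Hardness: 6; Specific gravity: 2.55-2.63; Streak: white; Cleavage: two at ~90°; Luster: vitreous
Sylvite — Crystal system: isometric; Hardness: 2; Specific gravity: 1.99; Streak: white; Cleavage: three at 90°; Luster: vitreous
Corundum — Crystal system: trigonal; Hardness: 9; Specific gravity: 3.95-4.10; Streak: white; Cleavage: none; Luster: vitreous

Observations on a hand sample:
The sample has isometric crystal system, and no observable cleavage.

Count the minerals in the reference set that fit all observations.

Isometric crystal system — Magnetite, Garnet, Fluorite, Pyrite, Sphalerite, Sylvite remain.
No observable cleavage — leaves Magnetite, Garnet.
The minerals that satisfy all observations are Garnet, Magnetite.
That is 2 minerals.

2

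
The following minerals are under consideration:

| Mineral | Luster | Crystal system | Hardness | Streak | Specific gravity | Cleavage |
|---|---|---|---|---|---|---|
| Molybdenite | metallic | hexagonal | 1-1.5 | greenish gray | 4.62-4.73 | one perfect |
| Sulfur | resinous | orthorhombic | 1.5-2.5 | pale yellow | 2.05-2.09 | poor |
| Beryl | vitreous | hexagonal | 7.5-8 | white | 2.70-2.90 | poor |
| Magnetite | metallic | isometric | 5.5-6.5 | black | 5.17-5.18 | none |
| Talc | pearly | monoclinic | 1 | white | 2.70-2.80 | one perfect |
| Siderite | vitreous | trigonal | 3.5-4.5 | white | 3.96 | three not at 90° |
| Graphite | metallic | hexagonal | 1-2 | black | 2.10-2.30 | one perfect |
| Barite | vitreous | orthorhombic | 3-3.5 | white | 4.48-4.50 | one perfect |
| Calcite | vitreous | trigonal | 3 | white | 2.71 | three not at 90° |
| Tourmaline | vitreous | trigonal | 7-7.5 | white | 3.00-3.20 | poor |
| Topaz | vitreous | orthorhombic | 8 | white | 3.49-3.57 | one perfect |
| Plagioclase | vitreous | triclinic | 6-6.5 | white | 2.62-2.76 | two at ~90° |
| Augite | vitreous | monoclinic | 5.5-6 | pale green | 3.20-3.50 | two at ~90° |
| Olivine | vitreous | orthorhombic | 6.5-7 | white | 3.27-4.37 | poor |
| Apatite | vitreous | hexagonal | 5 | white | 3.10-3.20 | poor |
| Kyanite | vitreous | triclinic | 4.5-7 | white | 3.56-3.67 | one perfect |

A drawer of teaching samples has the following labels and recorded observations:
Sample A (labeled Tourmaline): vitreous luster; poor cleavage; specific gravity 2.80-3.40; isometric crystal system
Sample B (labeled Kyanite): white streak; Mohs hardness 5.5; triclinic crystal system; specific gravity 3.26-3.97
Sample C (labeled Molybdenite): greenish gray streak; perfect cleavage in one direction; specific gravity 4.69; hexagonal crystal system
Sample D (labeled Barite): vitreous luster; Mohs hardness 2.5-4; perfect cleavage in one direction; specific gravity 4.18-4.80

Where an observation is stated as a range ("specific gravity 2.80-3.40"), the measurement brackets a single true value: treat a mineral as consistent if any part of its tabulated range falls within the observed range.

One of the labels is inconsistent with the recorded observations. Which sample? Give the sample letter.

Sample A: isometric crystal system is outside the reference for Tourmaline (trigonal system) — mislabeled.
Sample B: nothing contradicts Kyanite.
Sample C: nothing contradicts Molybdenite.
Sample D: nothing contradicts Barite.
Only sample A is inconsistent with its label.

A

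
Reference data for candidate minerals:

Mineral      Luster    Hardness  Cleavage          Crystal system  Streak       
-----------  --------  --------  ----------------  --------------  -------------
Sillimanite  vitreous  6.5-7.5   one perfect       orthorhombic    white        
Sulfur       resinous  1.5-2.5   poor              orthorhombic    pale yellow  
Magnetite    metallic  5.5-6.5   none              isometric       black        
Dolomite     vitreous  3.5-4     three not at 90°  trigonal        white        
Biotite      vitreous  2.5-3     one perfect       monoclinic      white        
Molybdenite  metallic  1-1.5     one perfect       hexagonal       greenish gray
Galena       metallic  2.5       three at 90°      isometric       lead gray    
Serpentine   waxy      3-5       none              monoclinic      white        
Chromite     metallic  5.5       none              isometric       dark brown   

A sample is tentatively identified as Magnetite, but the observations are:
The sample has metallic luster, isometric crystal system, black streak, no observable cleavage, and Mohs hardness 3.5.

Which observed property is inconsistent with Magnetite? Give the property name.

Metallic luster: Magnetite has metallic luster — within range.
Isometric crystal system: Magnetite has isometric system — within range.
Black streak: Magnetite has black streak — within range.
No observable cleavage: Magnetite has cleavage none — within range.
Mohs hardness 3.5: Magnetite has hardness 5.5-6.5 — inconsistent.
Only the hardness is inconsistent.

hardness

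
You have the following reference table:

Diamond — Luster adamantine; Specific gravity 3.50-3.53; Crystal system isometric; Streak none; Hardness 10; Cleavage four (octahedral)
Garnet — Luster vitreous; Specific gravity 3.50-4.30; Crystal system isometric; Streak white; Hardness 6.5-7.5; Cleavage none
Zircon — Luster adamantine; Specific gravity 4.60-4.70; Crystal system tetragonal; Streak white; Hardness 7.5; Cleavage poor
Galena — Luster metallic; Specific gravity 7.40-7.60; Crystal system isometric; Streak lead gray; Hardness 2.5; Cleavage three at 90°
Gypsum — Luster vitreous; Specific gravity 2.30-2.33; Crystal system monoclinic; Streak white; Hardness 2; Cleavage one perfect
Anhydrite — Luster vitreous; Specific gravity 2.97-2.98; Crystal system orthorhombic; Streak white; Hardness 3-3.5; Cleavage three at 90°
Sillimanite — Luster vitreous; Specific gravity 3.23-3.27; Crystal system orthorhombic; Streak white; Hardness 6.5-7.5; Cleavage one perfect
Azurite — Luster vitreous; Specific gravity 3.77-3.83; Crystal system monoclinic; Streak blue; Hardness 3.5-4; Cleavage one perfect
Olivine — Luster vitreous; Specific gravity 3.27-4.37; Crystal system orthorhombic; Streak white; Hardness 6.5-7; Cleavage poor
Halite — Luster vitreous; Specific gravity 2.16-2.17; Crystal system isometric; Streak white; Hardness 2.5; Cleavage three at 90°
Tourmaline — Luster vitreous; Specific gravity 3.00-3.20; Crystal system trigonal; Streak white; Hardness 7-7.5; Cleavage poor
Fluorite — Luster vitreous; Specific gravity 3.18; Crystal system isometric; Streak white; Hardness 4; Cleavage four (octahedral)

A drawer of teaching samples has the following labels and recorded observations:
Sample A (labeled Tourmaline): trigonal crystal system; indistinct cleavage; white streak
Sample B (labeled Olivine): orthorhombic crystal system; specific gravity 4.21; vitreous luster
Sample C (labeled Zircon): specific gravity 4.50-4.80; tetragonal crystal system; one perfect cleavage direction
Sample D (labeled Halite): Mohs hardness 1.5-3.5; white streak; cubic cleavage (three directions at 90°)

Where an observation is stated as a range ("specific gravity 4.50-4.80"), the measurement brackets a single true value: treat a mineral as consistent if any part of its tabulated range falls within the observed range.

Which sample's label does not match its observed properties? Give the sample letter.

C

Sample A: every observation is compatible with the reference values for Tourmaline.
Sample B: every observation is compatible with the reference values for Olivine.
Sample C: one perfect cleavage direction is outside the reference for Zircon (cleavage poor) — mislabeled.
Sample D: every observation is compatible with the reference values for Halite.
Only sample C is inconsistent with its label.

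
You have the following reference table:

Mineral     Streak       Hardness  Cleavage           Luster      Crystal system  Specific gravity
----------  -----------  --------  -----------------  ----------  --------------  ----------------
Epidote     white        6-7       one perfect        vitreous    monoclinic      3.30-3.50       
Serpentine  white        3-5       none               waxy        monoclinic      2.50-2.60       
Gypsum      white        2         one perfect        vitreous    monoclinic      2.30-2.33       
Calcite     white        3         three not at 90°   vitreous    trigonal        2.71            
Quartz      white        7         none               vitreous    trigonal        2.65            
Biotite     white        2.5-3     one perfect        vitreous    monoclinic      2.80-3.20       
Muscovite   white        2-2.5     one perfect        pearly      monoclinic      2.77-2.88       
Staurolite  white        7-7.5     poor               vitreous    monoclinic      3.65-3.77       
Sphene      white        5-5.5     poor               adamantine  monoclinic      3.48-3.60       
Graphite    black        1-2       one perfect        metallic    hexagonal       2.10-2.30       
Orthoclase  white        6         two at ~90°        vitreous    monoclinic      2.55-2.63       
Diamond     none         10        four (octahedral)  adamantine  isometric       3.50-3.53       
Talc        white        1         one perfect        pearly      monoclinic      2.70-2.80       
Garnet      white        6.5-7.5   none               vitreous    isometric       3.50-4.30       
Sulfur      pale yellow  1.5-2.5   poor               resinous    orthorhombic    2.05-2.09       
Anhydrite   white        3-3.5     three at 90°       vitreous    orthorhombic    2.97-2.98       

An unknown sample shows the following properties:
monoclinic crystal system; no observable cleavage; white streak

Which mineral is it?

Monoclinic crystal system: leaves Epidote, Serpentine, Gypsum, Biotite, Muscovite, Staurolite, Sphene, Orthoclase, Talc.
No observable cleavage: only Serpentine remains.
White streak: all remaining candidates fit.
Serpentine is the sole remaining match.

Serpentine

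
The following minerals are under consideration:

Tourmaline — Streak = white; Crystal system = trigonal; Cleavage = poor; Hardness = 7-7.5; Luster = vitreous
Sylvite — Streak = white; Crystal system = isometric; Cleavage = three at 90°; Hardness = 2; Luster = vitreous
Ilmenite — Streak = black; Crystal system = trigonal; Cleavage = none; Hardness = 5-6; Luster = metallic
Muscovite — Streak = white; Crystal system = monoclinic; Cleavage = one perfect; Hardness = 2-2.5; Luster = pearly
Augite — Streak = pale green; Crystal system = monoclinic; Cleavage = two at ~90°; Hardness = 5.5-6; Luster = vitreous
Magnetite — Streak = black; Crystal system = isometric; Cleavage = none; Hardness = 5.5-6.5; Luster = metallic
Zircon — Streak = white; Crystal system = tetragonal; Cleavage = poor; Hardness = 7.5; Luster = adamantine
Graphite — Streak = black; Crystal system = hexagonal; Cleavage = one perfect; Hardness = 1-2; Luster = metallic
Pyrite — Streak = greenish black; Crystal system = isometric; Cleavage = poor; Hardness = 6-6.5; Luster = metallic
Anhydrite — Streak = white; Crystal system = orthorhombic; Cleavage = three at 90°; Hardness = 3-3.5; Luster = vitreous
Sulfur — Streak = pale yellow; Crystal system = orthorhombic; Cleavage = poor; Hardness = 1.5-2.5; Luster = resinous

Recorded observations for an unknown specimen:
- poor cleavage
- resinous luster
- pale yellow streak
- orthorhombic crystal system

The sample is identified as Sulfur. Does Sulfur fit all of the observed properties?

Yes

Poor cleavage — fits Sulfur (cleavage poor).
Resinous luster — fits Sulfur (resinous luster).
Pale yellow streak — fits Sulfur (pale yellow streak).
Orthorhombic crystal system — fits Sulfur (orthorhombic system).
Nothing contradicts Sulfur.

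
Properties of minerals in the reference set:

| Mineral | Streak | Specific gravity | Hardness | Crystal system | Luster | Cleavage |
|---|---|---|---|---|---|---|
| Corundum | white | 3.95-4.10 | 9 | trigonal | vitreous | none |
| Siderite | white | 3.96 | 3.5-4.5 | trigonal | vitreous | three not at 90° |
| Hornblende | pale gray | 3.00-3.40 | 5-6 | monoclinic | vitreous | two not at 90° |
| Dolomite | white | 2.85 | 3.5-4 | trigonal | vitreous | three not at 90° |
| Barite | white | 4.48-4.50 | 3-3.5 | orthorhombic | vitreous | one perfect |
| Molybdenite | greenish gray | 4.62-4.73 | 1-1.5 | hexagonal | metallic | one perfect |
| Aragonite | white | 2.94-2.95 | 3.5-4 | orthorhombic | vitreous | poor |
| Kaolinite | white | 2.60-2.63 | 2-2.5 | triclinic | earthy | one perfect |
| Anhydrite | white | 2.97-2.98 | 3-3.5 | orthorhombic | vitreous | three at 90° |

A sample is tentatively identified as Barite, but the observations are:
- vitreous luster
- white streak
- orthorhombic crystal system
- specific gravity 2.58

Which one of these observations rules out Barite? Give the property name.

specific gravity

Vitreous luster: Barite has vitreous luster — consistent.
White streak: Barite has white streak — consistent.
Orthorhombic crystal system: Barite has orthorhombic system — consistent.
Specific gravity 2.58: Barite has SG 4.48-4.50 — outside the reference range.
Only the specific gravity is inconsistent.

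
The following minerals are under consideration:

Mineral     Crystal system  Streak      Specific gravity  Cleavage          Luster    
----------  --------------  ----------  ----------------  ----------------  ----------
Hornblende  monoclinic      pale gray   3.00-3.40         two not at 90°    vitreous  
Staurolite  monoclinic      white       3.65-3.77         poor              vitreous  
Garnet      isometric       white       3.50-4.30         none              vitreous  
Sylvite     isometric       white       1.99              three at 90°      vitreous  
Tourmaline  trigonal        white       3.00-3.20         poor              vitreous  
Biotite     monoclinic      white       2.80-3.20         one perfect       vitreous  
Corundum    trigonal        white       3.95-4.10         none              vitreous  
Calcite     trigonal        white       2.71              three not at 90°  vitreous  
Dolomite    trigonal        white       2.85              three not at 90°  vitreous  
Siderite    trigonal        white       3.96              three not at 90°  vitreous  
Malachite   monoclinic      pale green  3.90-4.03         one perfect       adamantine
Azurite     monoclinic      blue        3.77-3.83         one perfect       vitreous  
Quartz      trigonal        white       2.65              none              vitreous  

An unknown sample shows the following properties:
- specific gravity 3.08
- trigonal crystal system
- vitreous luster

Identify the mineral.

Tourmaline

Specific gravity 3.08: only Hornblende, Tourmaline, Biotite remain.
Trigonal crystal system: only Tourmaline remains.
Vitreous luster: every remaining candidate is consistent.
Tourmaline is the sole remaining match.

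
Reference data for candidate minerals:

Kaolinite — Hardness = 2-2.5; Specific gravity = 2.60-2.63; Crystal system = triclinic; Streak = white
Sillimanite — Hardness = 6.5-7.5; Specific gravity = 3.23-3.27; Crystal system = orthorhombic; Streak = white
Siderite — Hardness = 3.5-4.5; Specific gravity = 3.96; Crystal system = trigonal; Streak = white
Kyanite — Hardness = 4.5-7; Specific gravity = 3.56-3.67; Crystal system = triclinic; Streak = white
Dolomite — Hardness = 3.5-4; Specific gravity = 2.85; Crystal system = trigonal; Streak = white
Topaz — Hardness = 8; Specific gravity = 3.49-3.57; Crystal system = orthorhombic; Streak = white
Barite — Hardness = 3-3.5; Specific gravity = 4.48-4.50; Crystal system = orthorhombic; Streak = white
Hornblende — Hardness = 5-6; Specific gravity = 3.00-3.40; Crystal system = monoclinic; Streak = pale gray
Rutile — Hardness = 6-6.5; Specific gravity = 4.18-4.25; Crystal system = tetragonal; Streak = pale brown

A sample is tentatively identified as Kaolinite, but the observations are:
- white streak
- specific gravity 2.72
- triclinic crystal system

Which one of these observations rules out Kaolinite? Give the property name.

specific gravity

White streak: Kaolinite has white streak — agrees.
Specific gravity 2.72: Kaolinite has SG 2.60-2.63 — outside the reference range.
Triclinic crystal system: Kaolinite has triclinic system — agrees.
The specific gravity is the one property that does not fit.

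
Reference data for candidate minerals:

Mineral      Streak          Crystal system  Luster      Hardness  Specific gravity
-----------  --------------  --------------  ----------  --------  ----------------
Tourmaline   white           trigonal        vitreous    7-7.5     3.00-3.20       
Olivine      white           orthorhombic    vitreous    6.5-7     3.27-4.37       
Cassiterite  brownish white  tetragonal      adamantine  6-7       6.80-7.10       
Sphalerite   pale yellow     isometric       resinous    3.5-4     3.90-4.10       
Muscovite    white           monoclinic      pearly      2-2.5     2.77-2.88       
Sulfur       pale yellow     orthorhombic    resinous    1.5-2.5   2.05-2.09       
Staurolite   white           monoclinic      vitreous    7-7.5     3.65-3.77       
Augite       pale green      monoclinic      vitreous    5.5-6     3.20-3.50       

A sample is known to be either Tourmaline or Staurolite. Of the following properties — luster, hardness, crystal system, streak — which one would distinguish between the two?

crystal system

Luster: both vitreous — same for both.
Hardness: both 7-7.5 — same for both.
Crystal system: Tourmaline trigonal, Staurolite monoclinic — these differ.
Streak: both white — same for both.
Crystal system is the diagnostic property here.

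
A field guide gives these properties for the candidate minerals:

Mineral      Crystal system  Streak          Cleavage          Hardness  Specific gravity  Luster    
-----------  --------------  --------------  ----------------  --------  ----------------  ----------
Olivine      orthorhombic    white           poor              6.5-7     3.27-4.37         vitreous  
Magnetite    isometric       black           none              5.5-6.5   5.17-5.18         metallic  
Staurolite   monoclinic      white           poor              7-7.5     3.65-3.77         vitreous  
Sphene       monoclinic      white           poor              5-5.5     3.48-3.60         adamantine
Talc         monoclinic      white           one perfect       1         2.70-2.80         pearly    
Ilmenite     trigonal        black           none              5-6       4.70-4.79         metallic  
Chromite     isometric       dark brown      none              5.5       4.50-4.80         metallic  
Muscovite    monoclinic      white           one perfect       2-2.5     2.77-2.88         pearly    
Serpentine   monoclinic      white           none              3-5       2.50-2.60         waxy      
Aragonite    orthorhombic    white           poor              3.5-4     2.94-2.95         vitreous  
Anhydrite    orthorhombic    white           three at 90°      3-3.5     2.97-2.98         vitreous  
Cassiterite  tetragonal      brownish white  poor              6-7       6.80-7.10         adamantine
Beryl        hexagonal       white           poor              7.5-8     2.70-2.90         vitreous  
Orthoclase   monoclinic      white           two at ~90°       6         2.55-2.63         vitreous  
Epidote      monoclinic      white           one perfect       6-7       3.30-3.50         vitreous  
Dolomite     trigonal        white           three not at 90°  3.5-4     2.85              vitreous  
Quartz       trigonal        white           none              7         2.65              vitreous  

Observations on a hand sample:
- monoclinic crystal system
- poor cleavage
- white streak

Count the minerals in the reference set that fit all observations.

2

Monoclinic crystal system: Staurolite, Sphene, Talc, Muscovite, Serpentine, Orthoclase, Epidote remain.
Poor cleavage: Staurolite, Sphene remain.
White streak: every remaining candidate is consistent.
Remaining candidates: Sphene, Staurolite.
That is 2 minerals.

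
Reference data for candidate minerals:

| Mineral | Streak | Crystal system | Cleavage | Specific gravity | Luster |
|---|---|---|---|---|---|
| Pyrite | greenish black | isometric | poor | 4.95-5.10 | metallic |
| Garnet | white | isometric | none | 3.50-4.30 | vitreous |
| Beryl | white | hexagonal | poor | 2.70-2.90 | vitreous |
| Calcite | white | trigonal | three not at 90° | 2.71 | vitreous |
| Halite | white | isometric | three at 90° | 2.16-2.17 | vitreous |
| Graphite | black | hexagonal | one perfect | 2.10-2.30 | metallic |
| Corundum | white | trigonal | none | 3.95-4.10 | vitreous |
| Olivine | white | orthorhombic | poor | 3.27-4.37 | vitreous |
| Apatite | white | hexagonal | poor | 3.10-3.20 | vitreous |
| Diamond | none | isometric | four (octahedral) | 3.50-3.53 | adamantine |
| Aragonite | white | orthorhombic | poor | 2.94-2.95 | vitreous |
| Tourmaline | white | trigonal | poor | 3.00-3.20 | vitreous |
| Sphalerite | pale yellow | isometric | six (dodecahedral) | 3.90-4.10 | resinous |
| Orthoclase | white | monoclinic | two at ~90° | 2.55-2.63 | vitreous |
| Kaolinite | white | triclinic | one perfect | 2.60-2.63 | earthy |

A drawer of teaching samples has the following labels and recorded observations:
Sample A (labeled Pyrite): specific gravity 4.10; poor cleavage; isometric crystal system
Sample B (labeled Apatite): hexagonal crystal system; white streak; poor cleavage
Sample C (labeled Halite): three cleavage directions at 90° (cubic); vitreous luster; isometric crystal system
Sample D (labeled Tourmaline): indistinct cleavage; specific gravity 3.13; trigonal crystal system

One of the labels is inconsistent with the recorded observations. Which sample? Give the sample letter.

Sample A: specific gravity 4.10 is outside the reference for Pyrite (SG 4.95-5.10) — mislabeled.
Sample B: nothing contradicts Apatite.
Sample C: nothing contradicts Halite.
Sample D: nothing contradicts Tourmaline.
Only sample A is inconsistent with its label.

A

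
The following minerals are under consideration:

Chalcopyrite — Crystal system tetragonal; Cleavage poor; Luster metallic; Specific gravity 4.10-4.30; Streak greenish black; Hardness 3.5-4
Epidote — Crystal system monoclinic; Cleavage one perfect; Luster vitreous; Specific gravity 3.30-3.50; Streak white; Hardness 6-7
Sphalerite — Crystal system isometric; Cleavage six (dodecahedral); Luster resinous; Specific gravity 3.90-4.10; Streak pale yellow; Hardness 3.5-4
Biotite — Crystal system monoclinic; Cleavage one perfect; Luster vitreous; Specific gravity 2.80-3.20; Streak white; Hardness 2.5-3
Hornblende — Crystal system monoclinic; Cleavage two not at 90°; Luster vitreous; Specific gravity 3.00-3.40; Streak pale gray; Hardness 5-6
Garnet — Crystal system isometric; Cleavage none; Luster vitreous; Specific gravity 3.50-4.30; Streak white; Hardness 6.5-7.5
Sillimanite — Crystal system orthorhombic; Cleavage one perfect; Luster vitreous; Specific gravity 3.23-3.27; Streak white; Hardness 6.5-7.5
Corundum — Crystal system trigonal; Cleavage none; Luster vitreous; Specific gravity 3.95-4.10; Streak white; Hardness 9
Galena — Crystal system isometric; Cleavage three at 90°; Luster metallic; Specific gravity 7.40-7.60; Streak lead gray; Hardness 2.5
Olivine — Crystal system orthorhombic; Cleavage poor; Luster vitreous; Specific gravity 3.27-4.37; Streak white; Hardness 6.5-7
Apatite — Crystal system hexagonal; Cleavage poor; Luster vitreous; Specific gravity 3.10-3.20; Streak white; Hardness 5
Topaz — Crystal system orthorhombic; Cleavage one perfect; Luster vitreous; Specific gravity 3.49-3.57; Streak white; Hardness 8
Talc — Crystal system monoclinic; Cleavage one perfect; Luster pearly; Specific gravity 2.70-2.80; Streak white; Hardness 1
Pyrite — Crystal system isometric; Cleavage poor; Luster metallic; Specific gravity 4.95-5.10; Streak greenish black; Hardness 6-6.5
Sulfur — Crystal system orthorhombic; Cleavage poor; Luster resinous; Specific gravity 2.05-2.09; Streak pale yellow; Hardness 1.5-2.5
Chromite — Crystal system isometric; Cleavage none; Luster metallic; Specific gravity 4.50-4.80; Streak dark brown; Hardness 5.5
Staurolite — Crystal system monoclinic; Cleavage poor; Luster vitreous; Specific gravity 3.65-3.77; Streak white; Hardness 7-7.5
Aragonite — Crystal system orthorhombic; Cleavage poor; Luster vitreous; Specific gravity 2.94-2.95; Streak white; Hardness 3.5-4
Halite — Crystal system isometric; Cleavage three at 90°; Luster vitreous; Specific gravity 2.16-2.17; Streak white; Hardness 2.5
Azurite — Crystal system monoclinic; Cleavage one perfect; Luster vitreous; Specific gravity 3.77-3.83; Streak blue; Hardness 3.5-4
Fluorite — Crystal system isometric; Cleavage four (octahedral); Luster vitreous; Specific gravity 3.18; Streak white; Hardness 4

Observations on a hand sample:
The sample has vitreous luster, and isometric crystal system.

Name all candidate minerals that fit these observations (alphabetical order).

Fluorite, Garnet, Halite

Vitreous luster: Epidote, Biotite, Hornblende, Garnet, Sillimanite, Corundum, Olivine, Apatite, Topaz, Staurolite, Aragonite, Halite, Azurite, Fluorite remain.
Isometric crystal system: narrows the field to Garnet, Halite, Fluorite.
Consistent with every observation: Fluorite, Garnet, Halite.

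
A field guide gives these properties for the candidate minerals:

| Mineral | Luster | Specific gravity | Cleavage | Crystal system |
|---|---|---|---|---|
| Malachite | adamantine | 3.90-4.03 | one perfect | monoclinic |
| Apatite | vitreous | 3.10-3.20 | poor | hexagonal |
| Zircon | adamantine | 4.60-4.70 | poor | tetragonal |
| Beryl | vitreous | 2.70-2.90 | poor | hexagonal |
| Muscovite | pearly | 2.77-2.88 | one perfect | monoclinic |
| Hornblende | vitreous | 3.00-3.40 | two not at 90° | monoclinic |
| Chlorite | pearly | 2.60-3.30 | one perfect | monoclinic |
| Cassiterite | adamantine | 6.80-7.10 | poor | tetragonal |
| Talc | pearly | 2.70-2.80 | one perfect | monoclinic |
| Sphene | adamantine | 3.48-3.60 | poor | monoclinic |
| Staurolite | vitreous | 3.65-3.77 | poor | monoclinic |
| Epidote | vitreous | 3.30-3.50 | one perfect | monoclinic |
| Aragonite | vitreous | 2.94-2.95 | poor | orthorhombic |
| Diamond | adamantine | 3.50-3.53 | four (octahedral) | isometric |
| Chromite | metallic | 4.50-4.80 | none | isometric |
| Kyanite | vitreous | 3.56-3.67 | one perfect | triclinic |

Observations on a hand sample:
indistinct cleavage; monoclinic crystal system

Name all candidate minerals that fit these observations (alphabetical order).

Indistinct cleavage: leaves Apatite, Zircon, Beryl, Cassiterite, Sphene, Staurolite, Aragonite.
Monoclinic crystal system: only Sphene, Staurolite remain.
The minerals that satisfy all observations are Sphene, Staurolite.

Sphene, Staurolite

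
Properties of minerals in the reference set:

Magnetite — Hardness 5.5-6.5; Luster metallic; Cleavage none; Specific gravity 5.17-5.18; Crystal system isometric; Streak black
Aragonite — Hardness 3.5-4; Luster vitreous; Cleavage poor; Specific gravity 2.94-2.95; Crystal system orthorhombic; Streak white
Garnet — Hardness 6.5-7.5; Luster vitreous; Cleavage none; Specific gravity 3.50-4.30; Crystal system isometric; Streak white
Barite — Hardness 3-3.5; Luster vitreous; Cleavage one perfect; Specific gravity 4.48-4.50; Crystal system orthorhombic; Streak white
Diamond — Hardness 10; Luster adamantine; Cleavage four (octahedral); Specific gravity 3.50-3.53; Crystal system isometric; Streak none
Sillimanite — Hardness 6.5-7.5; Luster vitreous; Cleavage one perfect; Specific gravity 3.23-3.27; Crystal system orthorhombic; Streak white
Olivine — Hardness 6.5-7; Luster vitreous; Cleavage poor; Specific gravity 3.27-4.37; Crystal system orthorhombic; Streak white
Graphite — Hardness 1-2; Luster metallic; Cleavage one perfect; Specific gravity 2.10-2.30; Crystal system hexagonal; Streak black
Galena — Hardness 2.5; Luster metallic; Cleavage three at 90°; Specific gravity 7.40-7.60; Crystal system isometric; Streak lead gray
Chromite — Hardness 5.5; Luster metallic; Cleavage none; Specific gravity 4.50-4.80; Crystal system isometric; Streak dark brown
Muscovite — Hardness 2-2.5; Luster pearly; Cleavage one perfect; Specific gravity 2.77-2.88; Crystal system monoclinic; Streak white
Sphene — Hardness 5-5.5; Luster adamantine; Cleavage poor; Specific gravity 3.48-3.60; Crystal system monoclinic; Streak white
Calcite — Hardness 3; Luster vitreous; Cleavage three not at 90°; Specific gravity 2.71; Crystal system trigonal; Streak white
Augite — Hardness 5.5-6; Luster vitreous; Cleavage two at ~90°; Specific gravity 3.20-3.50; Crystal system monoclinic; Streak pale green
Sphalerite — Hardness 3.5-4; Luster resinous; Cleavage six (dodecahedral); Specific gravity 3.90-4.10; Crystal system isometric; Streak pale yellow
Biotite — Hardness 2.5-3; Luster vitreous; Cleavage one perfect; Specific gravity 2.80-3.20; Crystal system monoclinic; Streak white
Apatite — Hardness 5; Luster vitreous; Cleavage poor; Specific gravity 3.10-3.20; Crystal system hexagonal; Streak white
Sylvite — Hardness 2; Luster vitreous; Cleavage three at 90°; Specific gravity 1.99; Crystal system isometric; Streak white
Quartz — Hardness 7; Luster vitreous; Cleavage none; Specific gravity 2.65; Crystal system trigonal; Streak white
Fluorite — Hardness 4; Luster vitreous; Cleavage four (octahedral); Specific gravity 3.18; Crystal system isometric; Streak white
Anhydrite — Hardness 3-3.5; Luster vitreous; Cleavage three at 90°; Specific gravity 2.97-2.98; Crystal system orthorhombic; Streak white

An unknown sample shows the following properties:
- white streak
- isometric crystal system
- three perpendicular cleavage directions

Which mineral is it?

Sylvite

White streak — leaves Aragonite, Garnet, Barite, Sillimanite, Olivine, Muscovite, Sphene, Calcite, Biotite, Apatite, Sylvite, Quartz, Fluorite, Anhydrite.
Isometric crystal system — narrows the field to Garnet, Sylvite, Fluorite.
Three perpendicular cleavage directions — narrows the field to Sylvite.
Sylvite is the sole remaining match.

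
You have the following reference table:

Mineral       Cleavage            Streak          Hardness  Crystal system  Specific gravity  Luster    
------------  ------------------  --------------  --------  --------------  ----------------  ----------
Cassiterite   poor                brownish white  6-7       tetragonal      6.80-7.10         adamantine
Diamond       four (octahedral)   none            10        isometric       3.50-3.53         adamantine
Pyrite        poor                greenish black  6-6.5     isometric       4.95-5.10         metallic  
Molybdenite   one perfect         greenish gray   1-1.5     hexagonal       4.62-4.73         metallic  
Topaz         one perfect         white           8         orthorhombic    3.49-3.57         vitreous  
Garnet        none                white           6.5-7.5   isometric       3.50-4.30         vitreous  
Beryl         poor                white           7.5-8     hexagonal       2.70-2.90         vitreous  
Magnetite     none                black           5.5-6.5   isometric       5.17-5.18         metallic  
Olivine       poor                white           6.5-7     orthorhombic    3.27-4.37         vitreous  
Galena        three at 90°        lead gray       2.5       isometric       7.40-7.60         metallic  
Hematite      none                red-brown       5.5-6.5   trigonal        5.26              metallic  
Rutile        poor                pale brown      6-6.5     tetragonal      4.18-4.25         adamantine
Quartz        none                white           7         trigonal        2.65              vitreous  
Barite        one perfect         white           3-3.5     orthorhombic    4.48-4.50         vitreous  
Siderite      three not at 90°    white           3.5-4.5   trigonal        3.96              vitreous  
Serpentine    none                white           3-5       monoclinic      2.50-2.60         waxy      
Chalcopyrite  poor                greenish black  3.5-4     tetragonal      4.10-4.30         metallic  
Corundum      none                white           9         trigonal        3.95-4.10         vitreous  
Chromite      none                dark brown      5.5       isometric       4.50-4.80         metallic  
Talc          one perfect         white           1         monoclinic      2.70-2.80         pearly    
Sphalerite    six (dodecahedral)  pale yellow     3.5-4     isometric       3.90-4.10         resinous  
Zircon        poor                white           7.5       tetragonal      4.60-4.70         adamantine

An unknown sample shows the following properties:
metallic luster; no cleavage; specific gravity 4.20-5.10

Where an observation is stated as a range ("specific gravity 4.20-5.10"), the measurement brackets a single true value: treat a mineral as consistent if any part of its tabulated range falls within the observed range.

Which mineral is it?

Metallic luster: only Pyrite, Molybdenite, Magnetite, Galena, Hematite, Chalcopyrite, Chromite remain.
No cleavage: narrows the field to Magnetite, Hematite, Chromite.
Specific gravity 4.20-5.10: narrows the field to Chromite.
The only mineral consistent with every observation is Chromite.

Chromite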